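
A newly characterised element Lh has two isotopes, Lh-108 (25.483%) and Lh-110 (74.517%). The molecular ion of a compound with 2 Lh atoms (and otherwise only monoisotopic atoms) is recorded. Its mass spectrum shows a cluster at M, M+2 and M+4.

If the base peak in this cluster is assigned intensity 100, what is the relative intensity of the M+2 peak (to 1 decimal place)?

Term probabilities: M 0.0649, M+2 0.3798, M+4 0.5553. Base peak = M+4.
P(M+4) = C(2,2) × 0.25483^0 × 0.74517^2 = 1 × 1.0000 × 0.55527833 = 0.555278 (base)
P(M+2) = C(2,1) × 0.25483^1 × 0.74517^1 = 2 × 0.25483 × 0.74517 = 0.379783
Relative intensity = 0.379783 / 0.555278 × 100 = 68.4

68.4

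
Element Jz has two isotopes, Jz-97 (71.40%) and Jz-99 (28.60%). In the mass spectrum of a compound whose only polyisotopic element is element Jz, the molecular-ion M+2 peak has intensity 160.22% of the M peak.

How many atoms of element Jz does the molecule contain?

4

With n Jz atoms, P(M+2)/P(M) = C(n,1)·p^(n−1)q / p^n = n·q/p = n · 0.2860/0.7140.
n = 1.6022 × 0.7140/0.2860 = 4.00 ≈ 4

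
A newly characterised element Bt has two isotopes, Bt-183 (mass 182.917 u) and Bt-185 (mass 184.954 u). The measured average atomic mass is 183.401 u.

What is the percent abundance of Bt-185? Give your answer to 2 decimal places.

With x = fraction of Bt-183 (so Bt-185 is 1 − x):
182.917·x + 184.954·(1 − x) = 183.401
(182.917 − 184.954)·x = 183.401 − 184.954
x = -1.553 / -2.037 = 0.76240 → 76.24% Bt-183, 23.76% Bt-185.

23.76%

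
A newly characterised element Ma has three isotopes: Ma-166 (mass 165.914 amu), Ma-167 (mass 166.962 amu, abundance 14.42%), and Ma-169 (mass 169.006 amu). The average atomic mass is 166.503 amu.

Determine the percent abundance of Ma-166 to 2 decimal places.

71.42%

Let x and y be the fractions of Ma-166 and Ma-169. Then x + y = 1 − 0.1442 = 0.8558 and 165.914x + 169.006y = 166.503 − 0.1442×166.962 = 142.4270796.
Substituting: 165.914x + 169.006(0.8558 − x) = 142.4270796
(165.914 − 169.006)x = -2.2082552  ⇒  x = 0.71418, y = 0.14162
Ma-166: 71.42%, Ma-169: 14.16%.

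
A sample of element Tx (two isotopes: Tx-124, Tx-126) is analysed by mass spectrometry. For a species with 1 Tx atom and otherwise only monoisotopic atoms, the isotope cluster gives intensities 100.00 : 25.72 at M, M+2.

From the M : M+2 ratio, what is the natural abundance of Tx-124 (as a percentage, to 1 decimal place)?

Write p for the Tx-124 fraction. I(M+2)/I(M) = [C(1,1)·p^0·(1−p)] / p^1 = 1·(1−p)/p = 25.72/100.00 = 0.2572
(1−p)/p = 0.2572/1 = 0.2572  ⇒  p = 1/(1 + 0.2572) = 0.7954
Tx-124: 79.5%, Tx-126: 20.5%.

79.5%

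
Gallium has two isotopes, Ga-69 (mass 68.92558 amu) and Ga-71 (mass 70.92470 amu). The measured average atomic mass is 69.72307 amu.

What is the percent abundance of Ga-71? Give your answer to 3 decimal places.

Let x be the fractional abundance of Ga-69; then Ga-71 has abundance 1 − x.
68.92558·x + 70.92470·(1 − x) = 69.72307
(68.92558 − 70.92470)·x = 69.72307 − 70.92470
x = -1.20163 / -1.99912 = 0.60108 → 60.108% Ga-69, 39.892% Ga-71.

39.892%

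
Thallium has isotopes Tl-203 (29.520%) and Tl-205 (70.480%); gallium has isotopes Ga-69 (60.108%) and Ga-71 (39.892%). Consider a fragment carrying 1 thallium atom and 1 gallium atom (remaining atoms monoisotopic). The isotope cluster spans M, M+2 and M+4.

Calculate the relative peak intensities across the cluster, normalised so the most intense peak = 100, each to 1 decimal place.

32.8 : 100.0 : 51.9

Thallium pattern (n=1): 0.2952 : 0.7048
Gallium pattern (n=1): 0.60108 : 0.39892
Convolve the two distributions (both contribute in 2-u steps):
  M: 0.2952×0.60108 = 0.177439
  M+2: 0.2952×0.39892 + 0.7048×0.60108 = 0.541402
  M+4: 0.7048×0.39892 = 0.281159
Scale to base peak (0.541402) = 100: 32.8 : 100.0 : 51.9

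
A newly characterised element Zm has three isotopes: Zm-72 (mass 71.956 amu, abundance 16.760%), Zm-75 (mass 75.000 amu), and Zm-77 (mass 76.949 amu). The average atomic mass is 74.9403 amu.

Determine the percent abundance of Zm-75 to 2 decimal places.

The remaining 83.240% is split between Zm-75 (fraction x) and Zm-77 (fraction 0.83240 − x).
Substituting: 75.000x + 76.949(0.83240 − x) = 62.8804744
(75.000 − 76.949)x = -1.1718732  ⇒  x = 0.60127, y = 0.23113
Zm-75: 60.13%, Zm-77: 23.11%.

60.13%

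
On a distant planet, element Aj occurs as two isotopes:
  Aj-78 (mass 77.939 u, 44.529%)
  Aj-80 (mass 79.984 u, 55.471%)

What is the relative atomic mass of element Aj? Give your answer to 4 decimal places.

79.0734 u

The abundance-weighted mean is 0.44529 × 77.939 + 0.55471 × 79.984
= 34.70546 + 44.36792 = 79.07338 u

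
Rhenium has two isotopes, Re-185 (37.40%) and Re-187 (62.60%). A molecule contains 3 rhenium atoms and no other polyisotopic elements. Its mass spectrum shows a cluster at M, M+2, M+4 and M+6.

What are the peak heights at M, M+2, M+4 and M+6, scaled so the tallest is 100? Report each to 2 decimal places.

11.90 : 59.74 : 100.00 : 55.79

Expanding (0.3740 + 0.6260)^3:
P(M) = 0.3740^3 = 0.052314
P(M+2) = 3 × 0.3740^2 × 0.6260^1 = 0.262687
P(M+4) = 3 × 0.3740^1 × 0.6260^2 = 0.439685
P(M+6) = 0.6260^3 = 0.245314
The M+4 peak is largest (0.439685); scaling to 100 gives 11.90 : 59.74 : 100.00 : 55.79.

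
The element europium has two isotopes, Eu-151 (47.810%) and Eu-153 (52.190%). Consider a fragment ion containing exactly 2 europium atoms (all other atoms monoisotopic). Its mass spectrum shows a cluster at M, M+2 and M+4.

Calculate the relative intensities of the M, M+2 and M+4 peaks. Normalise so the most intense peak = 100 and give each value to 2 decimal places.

45.80 : 100.00 : 54.58

The 2 Eu atoms are independent, so intensities follow the terms of (0.47810 + 0.52190)^2.
P(M) = 0.47810^2 = 0.228580
P(M+2) = 2 × 0.47810^1 × 0.52190^1 = 0.499041
P(M+4) = 0.52190^2 = 0.272380
The M+2 peak is largest (0.499041); scaling to 100 gives 45.80 : 100.00 : 54.58.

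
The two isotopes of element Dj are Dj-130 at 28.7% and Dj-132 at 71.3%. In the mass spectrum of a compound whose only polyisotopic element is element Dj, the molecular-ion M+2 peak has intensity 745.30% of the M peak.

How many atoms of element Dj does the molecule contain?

With n Dj atoms, P(M+2)/P(M) = C(n,1)·p^(n−1)q / p^n = n·q/p = n · 0.713/0.287.
n = 7.4530 × 0.287/0.713 = 3.00 ≈ 3

3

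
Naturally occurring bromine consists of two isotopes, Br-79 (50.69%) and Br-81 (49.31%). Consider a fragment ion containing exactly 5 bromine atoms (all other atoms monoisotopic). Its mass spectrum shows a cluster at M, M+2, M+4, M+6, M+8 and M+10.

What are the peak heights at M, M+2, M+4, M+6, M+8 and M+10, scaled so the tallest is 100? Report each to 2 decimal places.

10.57 : 51.40 : 100.00 : 97.28 : 47.31 : 9.21

Expanding (0.5069 + 0.4931)^5:
P(M) = 0.5069^5 = 0.033467
P(M+2) = 5 × 0.5069^4 × 0.4931^1 = 0.162777
P(M+4) = 10 × 0.5069^3 × 0.4931^2 = 0.316692
P(M+6) = 10 × 0.5069^2 × 0.4931^3 = 0.308070
P(M+8) = 5 × 0.5069^1 × 0.4931^4 = 0.149842
P(M+10) = 0.4931^5 = 0.029152
The M+4 peak is largest (0.316692); scaling to 100 gives 10.57 : 51.40 : 100.00 : 97.28 : 47.31 : 9.21.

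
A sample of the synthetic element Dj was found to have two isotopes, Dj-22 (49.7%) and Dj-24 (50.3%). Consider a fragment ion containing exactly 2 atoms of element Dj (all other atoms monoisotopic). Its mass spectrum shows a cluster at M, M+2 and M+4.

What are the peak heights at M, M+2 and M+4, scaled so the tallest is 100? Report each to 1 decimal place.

49.4 : 100.0 : 50.6

The 2 Dj atoms are independent, so intensities follow the terms of (0.497 + 0.503)^2.
P(M) = 0.497^2 = 0.247009
P(M+2) = 2 × 0.497^1 × 0.503^1 = 0.499982
P(M+4) = 0.503^2 = 0.253009
The M+2 peak is largest (0.499982); scaling to 100 gives 49.4 : 100.0 : 50.6.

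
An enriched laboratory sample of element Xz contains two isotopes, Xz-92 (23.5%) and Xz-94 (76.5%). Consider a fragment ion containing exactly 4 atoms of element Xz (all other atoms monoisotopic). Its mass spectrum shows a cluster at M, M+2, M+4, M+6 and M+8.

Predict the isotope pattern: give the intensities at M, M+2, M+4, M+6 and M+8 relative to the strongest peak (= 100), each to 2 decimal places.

0.72 : 9.44 : 46.08 : 100.00 : 81.38

The 4 Xz atoms are independent, so intensities follow the terms of (0.235 + 0.765)^4.
P(M) = 0.235^4 = 0.003050
P(M+2) = 4 × 0.235^3 × 0.765^1 = 0.039712
P(M+4) = 6 × 0.235^2 × 0.765^2 = 0.193914
P(M+6) = 4 × 0.235^1 × 0.765^3 = 0.420835
P(M+8) = 0.765^4 = 0.342488
The M+6 peak is largest (0.420835); scaling to 100 gives 0.72 : 9.44 : 46.08 : 100.00 : 81.38.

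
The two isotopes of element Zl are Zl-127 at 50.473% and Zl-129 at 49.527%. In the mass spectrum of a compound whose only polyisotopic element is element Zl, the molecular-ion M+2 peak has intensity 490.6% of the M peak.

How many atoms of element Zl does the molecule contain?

With n Zl atoms, P(M+2)/P(M) = C(n,1)·p^(n−1)q / p^n = n·q/p = n · 0.49527/0.50473.
n = 4.906 × 0.50473/0.49527 = 5.00 ≈ 5

5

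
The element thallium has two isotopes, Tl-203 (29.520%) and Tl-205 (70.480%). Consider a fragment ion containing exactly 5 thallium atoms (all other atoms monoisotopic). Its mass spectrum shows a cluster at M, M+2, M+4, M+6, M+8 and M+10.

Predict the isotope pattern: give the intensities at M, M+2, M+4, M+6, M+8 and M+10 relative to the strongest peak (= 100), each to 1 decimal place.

Expanding (0.29520 + 0.70480)^5:
P(M) = 0.29520^5 = 0.002242
P(M+2) = 5 × 0.29520^4 × 0.70480^1 = 0.026761
P(M+4) = 10 × 0.29520^3 × 0.70480^2 = 0.127785
P(M+6) = 10 × 0.29520^2 × 0.70480^3 = 0.305092
P(M+8) = 5 × 0.29520^1 × 0.70480^4 = 0.364208
P(M+10) = 0.70480^5 = 0.173912
The M+8 peak is largest (0.364208); scaling to 100 gives 0.6 : 7.3 : 35.1 : 83.8 : 100.0 : 47.8.

0.6 : 7.3 : 35.1 : 83.8 : 100.0 : 47.8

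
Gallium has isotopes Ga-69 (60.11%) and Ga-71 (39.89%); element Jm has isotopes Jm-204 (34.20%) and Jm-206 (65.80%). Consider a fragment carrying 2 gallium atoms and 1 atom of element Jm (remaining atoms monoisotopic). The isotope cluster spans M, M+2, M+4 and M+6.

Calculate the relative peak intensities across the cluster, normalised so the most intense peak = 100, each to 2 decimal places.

30.76 : 100.00 : 92.09 : 26.06

Gallium pattern (n=2): 0.36132121 : 0.47955758 : 0.15912121
Element Jm pattern (n=1): 0.3420 : 0.6580
Convolve the two distributions (both contribute in 2-u steps):
  M: 0.36132121×0.3420 = 0.123572
  M+2: 0.36132121×0.6580 + 0.47955758×0.3420 = 0.401758
  M+4: 0.47955758×0.6580 + 0.15912121×0.3420 = 0.369968
  M+6: 0.15912121×0.6580 = 0.104702
Scale to base peak (0.401758) = 100: 30.76 : 100.00 : 92.09 : 26.06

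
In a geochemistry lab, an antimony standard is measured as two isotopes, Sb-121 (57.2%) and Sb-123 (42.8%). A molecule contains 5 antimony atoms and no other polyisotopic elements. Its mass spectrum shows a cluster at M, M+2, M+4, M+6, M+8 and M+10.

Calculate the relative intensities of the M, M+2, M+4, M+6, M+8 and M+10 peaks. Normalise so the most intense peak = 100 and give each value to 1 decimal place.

17.9 : 66.8 : 100.0 : 74.8 : 28.0 : 4.2

Each Sb atom is independently Sb-121 (p = 0.572) or Sb-123 (q = 0.428); the cluster is the binomial expansion (p + q)^5.
P(M) = 0.572^5 = 0.061232
P(M+2) = 5 × 0.572^4 × 0.428^1 = 0.229086
P(M+4) = 10 × 0.572^3 × 0.428^2 = 0.342827
P(M+6) = 10 × 0.572^2 × 0.428^3 = 0.256521
P(M+8) = 5 × 0.572^1 × 0.428^4 = 0.095971
P(M+10) = 0.428^5 = 0.014362
The M+4 peak is largest (0.342827); scaling to 100 gives 17.9 : 66.8 : 100.0 : 74.8 : 28.0 : 4.2.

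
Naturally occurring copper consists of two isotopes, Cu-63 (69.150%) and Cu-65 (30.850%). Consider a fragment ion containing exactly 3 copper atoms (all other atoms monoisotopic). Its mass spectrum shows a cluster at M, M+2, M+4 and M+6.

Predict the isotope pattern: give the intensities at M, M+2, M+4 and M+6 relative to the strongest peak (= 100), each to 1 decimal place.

Expanding (0.69150 + 0.30850)^3:
P(M) = 0.69150^3 = 0.330656
P(M+2) = 3 × 0.69150^2 × 0.30850^1 = 0.442548
P(M+4) = 3 × 0.69150^1 × 0.30850^2 = 0.197435
P(M+6) = 0.30850^3 = 0.029361
The M+2 peak is largest (0.442548); scaling to 100 gives 74.7 : 100.0 : 44.6 : 6.6.

74.7 : 100.0 : 44.6 : 6.6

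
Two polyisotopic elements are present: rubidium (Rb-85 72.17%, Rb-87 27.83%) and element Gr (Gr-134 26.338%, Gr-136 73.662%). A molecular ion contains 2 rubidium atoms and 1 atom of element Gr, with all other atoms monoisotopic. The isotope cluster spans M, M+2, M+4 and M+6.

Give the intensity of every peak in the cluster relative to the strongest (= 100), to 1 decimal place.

28.0 : 100.0 : 64.6 : 11.7

Rubidium pattern (n=2): 0.52085089 : 0.40169822 : 0.07745089
Element Gr pattern (n=1): 0.26338 : 0.73662
Convolve the two distributions (both contribute in 2-u steps):
  M: 0.52085089×0.26338 = 0.137182
  M+2: 0.52085089×0.73662 + 0.40169822×0.26338 = 0.489468
  M+4: 0.40169822×0.73662 + 0.07745089×0.26338 = 0.316298
  M+6: 0.07745089×0.73662 = 0.057052
Scale to base peak (0.489468) = 100: 28.0 : 100.0 : 64.6 : 11.7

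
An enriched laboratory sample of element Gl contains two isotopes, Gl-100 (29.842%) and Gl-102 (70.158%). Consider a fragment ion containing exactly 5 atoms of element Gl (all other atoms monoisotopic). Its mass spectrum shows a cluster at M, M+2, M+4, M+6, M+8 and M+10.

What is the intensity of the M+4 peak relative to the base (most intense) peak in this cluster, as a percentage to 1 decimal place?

36.2%

Binomial terms of (0.29842 + 0.70158)^5: M 0.0024, M+2 0.0278, M+4 0.1308, M+6 0.3075, M+8 0.3615, M+10 0.1700 → M+8 is the base peak.
P(M+8) = C(5,4) × 0.29842^1 × 0.70158^4 = 5 × 0.29842 × 0.24227511 = 0.361499 (base)
P(M+4) = C(5,2) × 0.29842^3 × 0.70158^2 = 10 × 0.02657564 × 0.4922145 = 0.130809
Relative intensity = 0.130809 / 0.361499 × 100 = 36.2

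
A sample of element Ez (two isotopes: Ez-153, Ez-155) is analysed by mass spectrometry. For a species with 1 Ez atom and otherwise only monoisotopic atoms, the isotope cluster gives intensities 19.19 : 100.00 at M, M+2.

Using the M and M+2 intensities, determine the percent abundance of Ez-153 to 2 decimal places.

16.10%

Let p = fractional abundance of Ez-153. I(M+2)/I(M) = [C(1,1)·p^0·(1−p)] / p^1 = 1·(1−p)/p = 100.00/19.19 = 5.2110
(1−p)/p = 5.2110/1 = 5.2110  ⇒  p = 1/(1 + 5.2110) = 0.1610
Ez-153: 16.10%, Ez-155: 83.90%.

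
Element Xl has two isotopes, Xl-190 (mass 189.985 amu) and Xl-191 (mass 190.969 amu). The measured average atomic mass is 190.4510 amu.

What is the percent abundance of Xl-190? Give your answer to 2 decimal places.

With x = fraction of Xl-190 (so Xl-191 is 1 − x):
189.985·x + 190.969·(1 − x) = 190.4510
(189.985 − 190.969)·x = 190.4510 − 190.969
x = -0.5180 / -0.984 = 0.52642 → 52.64% Xl-190, 47.36% Xl-191.

52.64%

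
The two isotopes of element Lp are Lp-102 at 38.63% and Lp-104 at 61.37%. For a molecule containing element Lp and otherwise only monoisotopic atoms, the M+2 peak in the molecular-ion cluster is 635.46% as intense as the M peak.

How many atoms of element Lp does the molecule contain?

For n independent Lp atoms, I(M+2)/I(M) = n · (abundance Lp-104) / (abundance Lp-102) = n · 0.6137/0.3863.
n = 6.3546 × 0.3863/0.6137 = 4.00 ≈ 4

4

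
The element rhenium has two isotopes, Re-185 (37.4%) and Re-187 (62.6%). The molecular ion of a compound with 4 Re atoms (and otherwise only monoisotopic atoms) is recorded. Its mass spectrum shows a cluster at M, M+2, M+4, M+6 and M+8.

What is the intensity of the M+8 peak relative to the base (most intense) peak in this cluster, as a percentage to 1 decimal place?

41.8%

(0.374 + 0.626)^4 gives M 0.0196, M+2 0.1310, M+4 0.3289, M+6 0.3670, M+8 0.1536; the largest is M+6.
P(M+6) = C(4,3) × 0.374^1 × 0.626^3 = 4 × 0.3740 × 0.24531438 = 0.366990 (base)
P(M+8) = C(4,4) × 0.374^0 × 0.626^4 = 1 × 1.0000 × 0.1535668 = 0.153567
Relative intensity = 0.153567 / 0.366990 × 100 = 41.8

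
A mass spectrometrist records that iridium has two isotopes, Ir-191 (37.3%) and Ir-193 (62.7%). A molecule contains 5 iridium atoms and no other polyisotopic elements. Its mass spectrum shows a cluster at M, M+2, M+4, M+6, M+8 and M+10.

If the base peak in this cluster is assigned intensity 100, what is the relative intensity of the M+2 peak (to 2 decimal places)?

17.70

Term probabilities: M 0.0072, M+2 0.0607, M+4 0.2040, M+6 0.3429, M+8 0.2882, M+10 0.0969. Base peak = M+6.
P(M+6) = C(5,3) × 0.373^2 × 0.627^3 = 10 × 0.139129 × 0.24649188 = 0.342942 (base)
P(M+2) = C(5,1) × 0.373^4 × 0.627^1 = 5 × 0.01935688 × 0.6270 = 0.060684
Relative intensity = 0.060684 / 0.342942 × 100 = 17.70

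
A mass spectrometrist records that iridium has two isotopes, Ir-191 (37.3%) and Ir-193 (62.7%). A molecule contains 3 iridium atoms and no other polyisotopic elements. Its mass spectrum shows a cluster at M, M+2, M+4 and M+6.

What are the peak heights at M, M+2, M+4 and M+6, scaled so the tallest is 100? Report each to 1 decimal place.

The 3 Ir atoms are independent, so intensities follow the terms of (0.373 + 0.627)^3.
P(M) = 0.373^3 = 0.051895
P(M+2) = 3 × 0.373^2 × 0.627^1 = 0.261702
P(M+4) = 3 × 0.373^1 × 0.627^2 = 0.439911
P(M+6) = 0.627^3 = 0.246492
The M+4 peak is largest (0.439911); scaling to 100 gives 11.8 : 59.5 : 100.0 : 56.0.

11.8 : 59.5 : 100.0 : 56.0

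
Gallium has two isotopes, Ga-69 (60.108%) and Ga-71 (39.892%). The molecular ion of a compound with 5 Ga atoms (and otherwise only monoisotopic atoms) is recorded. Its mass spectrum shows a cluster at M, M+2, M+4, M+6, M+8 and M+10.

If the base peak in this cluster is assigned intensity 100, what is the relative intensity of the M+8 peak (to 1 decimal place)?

(0.60108 + 0.39892)^5 gives M 0.0785, M+2 0.2604, M+4 0.3456, M+6 0.2294, M+8 0.0761, M+10 0.0101; the largest is M+4.
P(M+4) = C(5,2) × 0.60108^3 × 0.39892^2 = 10 × 0.2171685 × 0.15913717 = 0.345596 (base)
P(M+8) = C(5,4) × 0.60108^1 × 0.39892^4 = 5 × 0.60108 × 0.02532464 = 0.076111
Relative intensity = 0.076111 / 0.345596 × 100 = 22.0

22.0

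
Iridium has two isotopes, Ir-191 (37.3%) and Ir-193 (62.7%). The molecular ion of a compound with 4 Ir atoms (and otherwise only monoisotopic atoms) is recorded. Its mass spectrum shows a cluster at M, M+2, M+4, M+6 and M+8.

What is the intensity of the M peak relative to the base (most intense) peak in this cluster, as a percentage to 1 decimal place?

5.3%

(0.373 + 0.627)^4 gives M 0.0194, M+2 0.1302, M+4 0.3282, M+6 0.3678, M+8 0.1546; the largest is M+6.
P(M+6) = C(4,3) × 0.373^1 × 0.627^3 = 4 × 0.3730 × 0.24649188 = 0.367766 (base)
P(M) = C(4,0) × 0.373^4 × 0.627^0 = 1 × 0.01935688 × 1.0000 = 0.019357
Relative intensity = 0.019357 / 0.367766 × 100 = 5.3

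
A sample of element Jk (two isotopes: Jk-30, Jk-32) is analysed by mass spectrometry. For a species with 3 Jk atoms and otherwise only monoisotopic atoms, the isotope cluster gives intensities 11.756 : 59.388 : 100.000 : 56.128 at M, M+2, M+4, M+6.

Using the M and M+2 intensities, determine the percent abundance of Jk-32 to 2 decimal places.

62.74%

Write p for the Jk-30 fraction. I(M+2)/I(M) = [C(3,1)·p^2·(1−p)] / p^3 = 3·(1−p)/p = 59.388/11.756 = 5.0517
(1−p)/p = 5.0517/3 = 1.6839  ⇒  p = 1/(1 + 1.6839) = 0.3726
Jk-30: 37.26%, Jk-32: 62.74%.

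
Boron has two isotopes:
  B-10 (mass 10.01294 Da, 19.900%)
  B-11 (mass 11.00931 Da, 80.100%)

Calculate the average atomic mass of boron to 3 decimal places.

Weight each isotope mass by its fractional abundance: 0.19900 × 10.01294 + 0.80100 × 11.00931
= 1.992575 + 8.818457 = 10.811032 Da

10.811 Da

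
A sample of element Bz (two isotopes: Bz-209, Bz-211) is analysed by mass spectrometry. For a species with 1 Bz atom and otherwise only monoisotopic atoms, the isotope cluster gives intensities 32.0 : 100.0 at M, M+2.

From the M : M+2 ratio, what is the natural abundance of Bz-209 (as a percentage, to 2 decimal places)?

Let p = fractional abundance of Bz-209. I(M+2)/I(M) = [C(1,1)·p^0·(1−p)] / p^1 = 1·(1−p)/p = 100.0/32.0 = 3.1250
(1−p)/p = 3.1250/1 = 3.1250  ⇒  p = 1/(1 + 3.1250) = 0.2424
Bz-209: 24.24%, Bz-211: 75.76%.

24.24%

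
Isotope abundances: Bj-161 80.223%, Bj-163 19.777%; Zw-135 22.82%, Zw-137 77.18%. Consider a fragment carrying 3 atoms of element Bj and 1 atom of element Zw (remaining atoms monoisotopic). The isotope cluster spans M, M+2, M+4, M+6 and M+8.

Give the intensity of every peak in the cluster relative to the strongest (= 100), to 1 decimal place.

Element Bj pattern (n=3): 0.51629355 : 0.38183828 : 0.0941328 : 0.00773537
Element Zw pattern (n=1): 0.2282 : 0.7718
Convolve the two distributions (both contribute in 2-u steps):
  M: 0.51629355×0.2282 = 0.117818
  M+2: 0.51629355×0.7718 + 0.38183828×0.2282 = 0.485611
  M+4: 0.38183828×0.7718 + 0.0941328×0.2282 = 0.316184
  M+6: 0.0941328×0.7718 + 0.00773537×0.2282 = 0.074417
  M+8: 0.00773537×0.7718 = 0.005970
Scale to base peak (0.485611) = 100: 24.3 : 100.0 : 65.1 : 15.3 : 1.2

24.3 : 100.0 : 65.1 : 15.3 : 1.2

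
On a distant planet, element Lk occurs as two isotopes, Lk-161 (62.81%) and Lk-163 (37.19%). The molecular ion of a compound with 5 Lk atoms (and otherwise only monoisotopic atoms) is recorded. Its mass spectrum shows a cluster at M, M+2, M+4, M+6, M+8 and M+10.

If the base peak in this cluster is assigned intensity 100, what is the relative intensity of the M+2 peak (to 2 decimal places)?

(0.6281 + 0.3719)^5 gives M 0.0978, M+2 0.2894, M+4 0.3427, M+6 0.2029, M+8 0.0601, M+10 0.0071; the largest is M+4.
P(M+4) = C(5,2) × 0.6281^3 × 0.3719^2 = 10 × 0.24779149 × 0.13830961 = 0.342719 (base)
P(M+2) = C(5,1) × 0.6281^4 × 0.3719^1 = 5 × 0.15563783 × 0.3719 = 0.289409
Relative intensity = 0.289409 / 0.342719 × 100 = 84.44

84.44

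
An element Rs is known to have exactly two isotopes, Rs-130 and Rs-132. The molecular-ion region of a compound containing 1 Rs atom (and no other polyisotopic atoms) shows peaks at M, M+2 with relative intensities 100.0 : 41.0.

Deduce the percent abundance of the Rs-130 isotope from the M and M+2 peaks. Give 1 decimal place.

70.9%

Let p = fractional abundance of Rs-130. I(M+2)/I(M) = [C(1,1)·p^0·(1−p)] / p^1 = 1·(1−p)/p = 41.0/100.0 = 0.4100
(1−p)/p = 0.4100/1 = 0.4100  ⇒  p = 1/(1 + 0.4100) = 0.7092
Rs-130: 70.9%, Rs-132: 29.1%.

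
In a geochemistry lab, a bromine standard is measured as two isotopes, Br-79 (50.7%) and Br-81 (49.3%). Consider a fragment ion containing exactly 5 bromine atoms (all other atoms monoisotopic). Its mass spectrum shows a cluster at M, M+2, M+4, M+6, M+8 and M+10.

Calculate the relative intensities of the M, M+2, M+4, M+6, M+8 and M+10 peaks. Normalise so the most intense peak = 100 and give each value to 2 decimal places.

Each Br atom is independently Br-79 (p = 0.507) or Br-81 (q = 0.493); the cluster is the binomial expansion (p + q)^5.
P(M) = 0.507^5 = 0.033500
P(M+2) = 5 × 0.507^4 × 0.493^1 = 0.162873
P(M+4) = 10 × 0.507^3 × 0.493^2 = 0.316751
P(M+6) = 10 × 0.507^2 × 0.493^3 = 0.308004
P(M+8) = 5 × 0.507^1 × 0.493^4 = 0.149750
P(M+10) = 0.493^5 = 0.029123
The M+4 peak is largest (0.316751); scaling to 100 gives 10.58 : 51.42 : 100.00 : 97.24 : 47.28 : 9.19.

10.58 : 51.42 : 100.00 : 97.24 : 47.28 : 9.19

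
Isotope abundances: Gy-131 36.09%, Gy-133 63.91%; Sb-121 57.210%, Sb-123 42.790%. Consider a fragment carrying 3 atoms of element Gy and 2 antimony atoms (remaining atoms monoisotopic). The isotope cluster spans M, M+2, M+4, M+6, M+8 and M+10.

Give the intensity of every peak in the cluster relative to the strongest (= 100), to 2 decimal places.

Element Gy pattern (n=3): 0.0470068 : 0.24972604 : 0.44222753 : 0.26103963
Antimony pattern (n=2): 0.32729841 : 0.48960318 : 0.18309841
Convolve the two distributions (both contribute in 2-u steps):
  M: 0.0470068×0.32729841 = 0.015385
  M+2: 0.0470068×0.48960318 + 0.24972604×0.32729841 = 0.104750
  M+4: 0.0470068×0.18309841 + 0.24972604×0.48960318 + 0.44222753×0.32729841 = 0.275614
  M+6: 0.24972604×0.18309841 + 0.44222753×0.48960318 + 0.26103963×0.32729841 = 0.347678
  M+8: 0.44222753×0.18309841 + 0.26103963×0.48960318 = 0.208777
  M+10: 0.26103963×0.18309841 = 0.047796
Scale to base peak (0.347678) = 100: 4.43 : 30.13 : 79.27 : 100.00 : 60.05 : 13.75

4.43 : 30.13 : 79.27 : 100.00 : 60.05 : 13.75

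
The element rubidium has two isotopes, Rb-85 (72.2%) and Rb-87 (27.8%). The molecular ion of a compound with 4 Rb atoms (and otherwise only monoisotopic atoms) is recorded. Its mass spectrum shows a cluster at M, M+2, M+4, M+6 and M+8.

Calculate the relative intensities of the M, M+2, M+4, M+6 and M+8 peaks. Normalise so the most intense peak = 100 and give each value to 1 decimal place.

Each Rb atom is independently Rb-85 (p = 0.722) or Rb-87 (q = 0.278); the cluster is the binomial expansion (p + q)^4.
P(M) = 0.722^4 = 0.271737
P(M+2) = 4 × 0.722^3 × 0.278^1 = 0.418520
P(M+4) = 6 × 0.722^2 × 0.278^2 = 0.241721
P(M+6) = 4 × 0.722^1 × 0.278^3 = 0.062049
P(M+8) = 0.278^4 = 0.005973
The M+2 peak is largest (0.418520); scaling to 100 gives 64.9 : 100.0 : 57.8 : 14.8 : 1.4.

64.9 : 100.0 : 57.8 : 14.8 : 1.4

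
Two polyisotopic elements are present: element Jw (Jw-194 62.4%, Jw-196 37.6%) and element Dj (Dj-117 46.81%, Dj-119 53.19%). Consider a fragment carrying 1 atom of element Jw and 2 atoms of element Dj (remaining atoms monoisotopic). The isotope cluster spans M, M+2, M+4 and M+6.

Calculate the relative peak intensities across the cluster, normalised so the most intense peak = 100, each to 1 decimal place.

34.8 : 100.0 : 92.5 : 27.1

Element Jw pattern (n=1): 0.6240 : 0.3760
Element Dj pattern (n=2): 0.21911761 : 0.49796478 : 0.28291761
Convolve the two distributions (both contribute in 2-u steps):
  M: 0.6240×0.21911761 = 0.136729
  M+2: 0.6240×0.49796478 + 0.3760×0.21911761 = 0.393118
  M+4: 0.6240×0.28291761 + 0.3760×0.49796478 = 0.363775
  M+6: 0.3760×0.28291761 = 0.106377
Scale to base peak (0.393118) = 100: 34.8 : 100.0 : 92.5 : 27.1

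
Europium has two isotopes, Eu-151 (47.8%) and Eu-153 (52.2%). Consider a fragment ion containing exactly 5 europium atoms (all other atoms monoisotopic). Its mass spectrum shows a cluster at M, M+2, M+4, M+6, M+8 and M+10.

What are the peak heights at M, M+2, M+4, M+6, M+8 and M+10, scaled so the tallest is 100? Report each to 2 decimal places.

Expanding (0.478 + 0.522)^5:
P(M) = 0.478^5 = 0.024954
P(M+2) = 5 × 0.478^4 × 0.522^1 = 0.136255
P(M+4) = 10 × 0.478^3 × 0.522^2 = 0.297594
P(M+6) = 10 × 0.478^2 × 0.522^3 = 0.324988
P(M+8) = 5 × 0.478^1 × 0.522^4 = 0.177452
P(M+10) = 0.522^5 = 0.038757
The M+6 peak is largest (0.324988); scaling to 100 gives 7.68 : 41.93 : 91.57 : 100.00 : 54.60 : 11.93.

7.68 : 41.93 : 91.57 : 100.00 : 54.60 : 11.93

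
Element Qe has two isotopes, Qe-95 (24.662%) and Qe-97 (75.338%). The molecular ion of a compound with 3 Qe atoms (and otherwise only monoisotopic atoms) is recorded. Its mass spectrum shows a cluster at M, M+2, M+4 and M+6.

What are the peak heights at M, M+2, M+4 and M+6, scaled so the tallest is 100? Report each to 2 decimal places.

Expanding (0.24662 + 0.75338)^3:
P(M) = 0.24662^3 = 0.015000
P(M+2) = 3 × 0.24662^2 × 0.75338^1 = 0.137465
P(M+4) = 3 × 0.24662^1 × 0.75338^2 = 0.419931
P(M+6) = 0.75338^3 = 0.427604
The M+6 peak is largest (0.427604); scaling to 100 gives 3.51 : 32.15 : 98.21 : 100.00.

3.51 : 32.15 : 98.21 : 100.00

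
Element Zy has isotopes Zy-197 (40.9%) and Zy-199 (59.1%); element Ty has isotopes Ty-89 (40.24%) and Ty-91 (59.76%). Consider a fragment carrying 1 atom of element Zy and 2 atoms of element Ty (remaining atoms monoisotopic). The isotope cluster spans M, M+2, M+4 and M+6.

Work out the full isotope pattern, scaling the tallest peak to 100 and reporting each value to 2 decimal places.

Element Zy pattern (n=1): 0.4090 : 0.5910
Element Ty pattern (n=2): 0.16192576 : 0.48094848 : 0.35712576
Convolve the two distributions (both contribute in 2-u steps):
  M: 0.4090×0.16192576 = 0.066228
  M+2: 0.4090×0.48094848 + 0.5910×0.16192576 = 0.292406
  M+4: 0.4090×0.35712576 + 0.5910×0.48094848 = 0.430305
  M+6: 0.5910×0.35712576 = 0.211061
Scale to base peak (0.430305) = 100: 15.39 : 67.95 : 100.00 : 49.05

15.39 : 67.95 : 100.00 : 49.05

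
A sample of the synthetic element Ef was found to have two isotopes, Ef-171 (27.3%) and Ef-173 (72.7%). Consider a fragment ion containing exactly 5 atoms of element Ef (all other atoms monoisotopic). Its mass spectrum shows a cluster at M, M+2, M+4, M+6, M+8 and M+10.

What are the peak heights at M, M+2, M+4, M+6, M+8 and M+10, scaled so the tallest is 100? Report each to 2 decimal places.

0.40 : 5.30 : 28.20 : 75.10 : 100.00 : 53.26

Expanding (0.273 + 0.727)^5:
P(M) = 0.273^5 = 0.001516
P(M+2) = 5 × 0.273^4 × 0.727^1 = 0.020191
P(M+4) = 10 × 0.273^3 × 0.727^2 = 0.107537
P(M+6) = 10 × 0.273^2 × 0.727^3 = 0.286371
P(M+8) = 5 × 0.273^1 × 0.727^4 = 0.381303
P(M+10) = 0.727^5 = 0.203082
The M+8 peak is largest (0.381303); scaling to 100 gives 0.40 : 5.30 : 28.20 : 75.10 : 100.00 : 53.26.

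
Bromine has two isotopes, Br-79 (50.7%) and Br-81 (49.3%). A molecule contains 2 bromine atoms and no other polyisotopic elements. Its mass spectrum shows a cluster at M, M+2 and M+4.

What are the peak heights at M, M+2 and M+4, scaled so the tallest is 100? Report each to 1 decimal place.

Each Br atom is independently Br-79 (p = 0.507) or Br-81 (q = 0.493); the cluster is the binomial expansion (p + q)^2.
P(M) = 0.507^2 = 0.257049
P(M+2) = 2 × 0.507^1 × 0.493^1 = 0.499902
P(M+4) = 0.493^2 = 0.243049
The M+2 peak is largest (0.499902); scaling to 100 gives 51.4 : 100.0 : 48.6.

51.4 : 100.0 : 48.6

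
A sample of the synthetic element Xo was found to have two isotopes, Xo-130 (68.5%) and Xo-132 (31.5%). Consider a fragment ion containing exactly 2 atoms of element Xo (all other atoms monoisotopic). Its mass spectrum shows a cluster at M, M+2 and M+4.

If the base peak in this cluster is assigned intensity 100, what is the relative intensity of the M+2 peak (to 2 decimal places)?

(0.685 + 0.315)^2 gives M 0.4692, M+2 0.4315, M+4 0.0992; the largest is M.
P(M) = C(2,0) × 0.685^2 × 0.315^0 = 1 × 0.469225 × 1.0000 = 0.469225 (base)
P(M+2) = C(2,1) × 0.685^1 × 0.315^1 = 2 × 0.6850 × 0.3150 = 0.431550
Relative intensity = 0.431550 / 0.469225 × 100 = 91.97

91.97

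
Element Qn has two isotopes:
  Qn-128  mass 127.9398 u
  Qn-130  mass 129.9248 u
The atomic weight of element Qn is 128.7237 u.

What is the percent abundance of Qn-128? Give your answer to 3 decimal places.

Let x be the fractional abundance of Qn-128; then Qn-130 has abundance 1 − x.
127.9398·x + 129.9248·(1 − x) = 128.7237
(127.9398 − 129.9248)·x = 128.7237 − 129.9248
x = -1.2011 / -1.9850 = 0.60509 → 60.509% Qn-128, 39.491% Qn-130.

60.509%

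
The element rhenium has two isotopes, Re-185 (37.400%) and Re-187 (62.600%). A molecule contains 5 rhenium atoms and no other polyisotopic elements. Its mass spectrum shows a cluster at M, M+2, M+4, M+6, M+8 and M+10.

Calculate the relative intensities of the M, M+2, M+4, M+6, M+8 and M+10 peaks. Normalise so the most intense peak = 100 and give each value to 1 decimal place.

2.1 : 17.8 : 59.7 : 100.0 : 83.7 : 28.0

Each Re atom is independently Re-185 (p = 0.37400) or Re-187 (q = 0.62600); the cluster is the binomial expansion (p + q)^5.
P(M) = 0.37400^5 = 0.007317
P(M+2) = 5 × 0.37400^4 × 0.62600^1 = 0.061239
P(M+4) = 10 × 0.37400^3 × 0.62600^2 = 0.205005
P(M+6) = 10 × 0.37400^2 × 0.62600^3 = 0.343136
P(M+8) = 5 × 0.37400^1 × 0.62600^4 = 0.287170
P(M+10) = 0.62600^5 = 0.096133
The M+6 peak is largest (0.343136); scaling to 100 gives 2.1 : 17.8 : 59.7 : 100.0 : 83.7 : 28.0.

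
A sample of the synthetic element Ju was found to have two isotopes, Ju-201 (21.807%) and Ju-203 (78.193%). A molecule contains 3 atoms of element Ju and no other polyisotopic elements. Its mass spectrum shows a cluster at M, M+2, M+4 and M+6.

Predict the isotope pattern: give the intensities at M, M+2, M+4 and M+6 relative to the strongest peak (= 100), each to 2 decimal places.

2.17 : 23.33 : 83.67 : 100.00

Each Ju atom is independently Ju-201 (p = 0.21807) or Ju-203 (q = 0.78193); the cluster is the binomial expansion (p + q)^3.
P(M) = 0.21807^3 = 0.010370
P(M+2) = 3 × 0.21807^2 × 0.78193^1 = 0.111553
P(M+4) = 3 × 0.21807^1 × 0.78193^2 = 0.399993
P(M+6) = 0.78193^3 = 0.478083
The M+6 peak is largest (0.478083); scaling to 100 gives 2.17 : 23.33 : 83.67 : 100.00.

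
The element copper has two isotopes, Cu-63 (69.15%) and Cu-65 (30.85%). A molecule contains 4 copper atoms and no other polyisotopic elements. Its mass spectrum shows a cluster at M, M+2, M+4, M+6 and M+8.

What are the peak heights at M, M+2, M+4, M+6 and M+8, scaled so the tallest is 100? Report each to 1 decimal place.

Expanding (0.6915 + 0.3085)^4:
P(M) = 0.6915^4 = 0.228649
P(M+2) = 4 × 0.6915^3 × 0.3085^1 = 0.408030
P(M+4) = 6 × 0.6915^2 × 0.3085^2 = 0.273052
P(M+6) = 4 × 0.6915^1 × 0.3085^3 = 0.081212
P(M+8) = 0.3085^4 = 0.009058
The M+2 peak is largest (0.408030); scaling to 100 gives 56.0 : 100.0 : 66.9 : 19.9 : 2.2.

56.0 : 100.0 : 66.9 : 19.9 : 2.2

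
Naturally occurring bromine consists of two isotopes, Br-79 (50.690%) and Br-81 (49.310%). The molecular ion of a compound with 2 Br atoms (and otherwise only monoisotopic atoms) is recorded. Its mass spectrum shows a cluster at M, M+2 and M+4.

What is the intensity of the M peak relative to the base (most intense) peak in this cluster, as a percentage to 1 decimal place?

51.4%

Binomial terms of (0.50690 + 0.49310)^2: M 0.2569, M+2 0.4999, M+4 0.2431 → M+2 is the base peak.
P(M+2) = C(2,1) × 0.50690^1 × 0.49310^1 = 2 × 0.5069 × 0.4931 = 0.499905 (base)
P(M) = C(2,0) × 0.50690^2 × 0.49310^0 = 1 × 0.25694761 × 1.0000 = 0.256948
Relative intensity = 0.256948 / 0.499905 × 100 = 51.4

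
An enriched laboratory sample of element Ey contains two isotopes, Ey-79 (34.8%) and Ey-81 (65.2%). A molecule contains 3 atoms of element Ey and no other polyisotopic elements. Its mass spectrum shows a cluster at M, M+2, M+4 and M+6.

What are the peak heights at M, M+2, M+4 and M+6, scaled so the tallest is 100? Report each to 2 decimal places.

9.50 : 53.37 : 100.00 : 62.45

Each Ey atom is independently Ey-79 (p = 0.348) or Ey-81 (q = 0.652); the cluster is the binomial expansion (p + q)^3.
P(M) = 0.348^3 = 0.042144
P(M+2) = 3 × 0.348^2 × 0.652^1 = 0.236879
P(M+4) = 3 × 0.348^1 × 0.652^2 = 0.443809
P(M+6) = 0.652^3 = 0.277168
The M+4 peak is largest (0.443809); scaling to 100 gives 9.50 : 53.37 : 100.00 : 62.45.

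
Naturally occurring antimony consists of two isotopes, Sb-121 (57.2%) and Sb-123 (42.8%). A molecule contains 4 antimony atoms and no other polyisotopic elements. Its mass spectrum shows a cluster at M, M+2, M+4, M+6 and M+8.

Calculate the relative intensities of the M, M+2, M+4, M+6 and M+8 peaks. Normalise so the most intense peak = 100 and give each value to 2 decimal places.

29.77 : 89.10 : 100.00 : 49.88 : 9.33

Expanding (0.572 + 0.428)^4:
P(M) = 0.572^4 = 0.107049
P(M+2) = 4 × 0.572^3 × 0.428^1 = 0.320400
P(M+4) = 6 × 0.572^2 × 0.428^2 = 0.359609
P(M+6) = 4 × 0.572^1 × 0.428^3 = 0.179385
P(M+8) = 0.428^4 = 0.033556
The M+4 peak is largest (0.359609); scaling to 100 gives 29.77 : 89.10 : 100.00 : 49.88 : 9.33.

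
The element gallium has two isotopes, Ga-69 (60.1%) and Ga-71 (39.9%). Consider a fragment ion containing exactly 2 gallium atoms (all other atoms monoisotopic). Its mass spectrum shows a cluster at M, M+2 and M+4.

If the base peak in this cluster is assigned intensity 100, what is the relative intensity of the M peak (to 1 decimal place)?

75.3

Term probabilities: M 0.3612, M+2 0.4796, M+4 0.1592. Base peak = M+2.
P(M+2) = C(2,1) × 0.601^1 × 0.399^1 = 2 × 0.6010 × 0.3990 = 0.479598 (base)
P(M) = C(2,0) × 0.601^2 × 0.399^0 = 1 × 0.361201 × 1.0000 = 0.361201
Relative intensity = 0.361201 / 0.479598 × 100 = 75.3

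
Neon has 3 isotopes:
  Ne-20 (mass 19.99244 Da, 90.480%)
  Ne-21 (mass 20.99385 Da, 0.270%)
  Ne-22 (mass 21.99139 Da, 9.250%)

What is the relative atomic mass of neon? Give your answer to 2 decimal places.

Weight each isotope mass by its fractional abundance: 0.90480 × 19.99244 + 0.00270 × 20.99385 + 0.09250 × 21.99139
= 18.089160 + 0.056683 + 2.034204 = 20.180047 Da

20.18 Da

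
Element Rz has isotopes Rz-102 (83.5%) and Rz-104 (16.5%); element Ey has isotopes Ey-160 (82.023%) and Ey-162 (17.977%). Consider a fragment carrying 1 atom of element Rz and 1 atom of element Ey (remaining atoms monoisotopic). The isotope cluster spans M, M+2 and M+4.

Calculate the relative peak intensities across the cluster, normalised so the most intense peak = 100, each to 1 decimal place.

Element Rz pattern (n=1): 0.8350 : 0.1650
Element Ey pattern (n=1): 0.82023 : 0.17977
Convolve the two distributions (both contribute in 2-u steps):
  M: 0.8350×0.82023 = 0.684892
  M+2: 0.8350×0.17977 + 0.1650×0.82023 = 0.285446
  M+4: 0.1650×0.17977 = 0.029662
Scale to base peak (0.684892) = 100: 100.0 : 41.7 : 4.3

100.0 : 41.7 : 4.3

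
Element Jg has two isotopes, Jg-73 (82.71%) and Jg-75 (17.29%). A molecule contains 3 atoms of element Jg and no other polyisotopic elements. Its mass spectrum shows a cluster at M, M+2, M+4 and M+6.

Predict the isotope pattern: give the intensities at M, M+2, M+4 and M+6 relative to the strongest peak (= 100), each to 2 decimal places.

Expanding (0.8271 + 0.1729)^3:
P(M) = 0.8271^3 = 0.565814
P(M+2) = 3 × 0.8271^2 × 0.1729^1 = 0.354840
P(M+4) = 3 × 0.8271^1 × 0.1729^2 = 0.074177
P(M+6) = 0.1729^3 = 0.005169
The M peak is largest (0.565814); scaling to 100 gives 100.00 : 62.71 : 13.11 : 0.91.

100.00 : 62.71 : 13.11 : 0.91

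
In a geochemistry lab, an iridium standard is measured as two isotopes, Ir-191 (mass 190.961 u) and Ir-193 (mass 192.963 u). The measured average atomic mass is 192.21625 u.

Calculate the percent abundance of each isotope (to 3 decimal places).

Ir-191: 37.300%, Ir-193: 62.700%

With x = fraction of Ir-191 (so Ir-193 is 1 − x):
190.961·x + 192.963·(1 − x) = 192.21625
(190.961 − 192.963)·x = 192.21625 − 192.963
x = -0.74675 / -2.002 = 0.37300 → 37.300% Ir-191, 62.700% Ir-193.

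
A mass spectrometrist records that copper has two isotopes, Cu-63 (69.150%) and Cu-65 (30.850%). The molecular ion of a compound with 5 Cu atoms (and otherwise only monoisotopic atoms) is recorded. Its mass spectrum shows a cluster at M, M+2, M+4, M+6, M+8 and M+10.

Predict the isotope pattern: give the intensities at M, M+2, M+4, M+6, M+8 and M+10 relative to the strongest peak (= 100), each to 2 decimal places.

The 5 Cu atoms are independent, so intensities follow the terms of (0.69150 + 0.30850)^5.
P(M) = 0.69150^5 = 0.158111
P(M+2) = 5 × 0.69150^4 × 0.30850^1 = 0.352691
P(M+4) = 10 × 0.69150^3 × 0.30850^2 = 0.314693
P(M+6) = 10 × 0.69150^2 × 0.30850^3 = 0.140394
P(M+8) = 5 × 0.69150^1 × 0.30850^4 = 0.031317
P(M+10) = 0.30850^5 = 0.002794
The M+2 peak is largest (0.352691); scaling to 100 gives 44.83 : 100.00 : 89.23 : 39.81 : 8.88 : 0.79.

44.83 : 100.00 : 89.23 : 39.81 : 8.88 : 0.79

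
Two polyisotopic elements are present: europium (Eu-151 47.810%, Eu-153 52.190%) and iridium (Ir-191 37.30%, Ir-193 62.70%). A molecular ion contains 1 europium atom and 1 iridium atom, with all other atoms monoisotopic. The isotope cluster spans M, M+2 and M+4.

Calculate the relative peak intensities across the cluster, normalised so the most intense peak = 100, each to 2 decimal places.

Europium pattern (n=1): 0.4781 : 0.5219
Iridium pattern (n=1): 0.3730 : 0.6270
Convolve the two distributions (both contribute in 2-u steps):
  M: 0.4781×0.3730 = 0.178331
  M+2: 0.4781×0.6270 + 0.5219×0.3730 = 0.494437
  M+4: 0.5219×0.6270 = 0.327231
Scale to base peak (0.494437) = 100: 36.07 : 100.00 : 66.18

36.07 : 100.00 : 66.18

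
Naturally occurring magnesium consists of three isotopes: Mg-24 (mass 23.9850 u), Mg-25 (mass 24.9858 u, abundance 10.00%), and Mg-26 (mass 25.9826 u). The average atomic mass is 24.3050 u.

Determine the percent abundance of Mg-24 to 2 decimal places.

Let x and y be the fractions of Mg-24 and Mg-26. Then x + y = 1 − 0.1000 = 0.9000 and 23.9850x + 25.9826y = 24.3050 − 0.1000×24.9858 = 21.80642.
Substituting: 23.9850x + 25.9826(0.9000 − x) = 21.80642
(23.9850 − 25.9826)x = -1.57792  ⇒  x = 0.78991, y = 0.11009
Mg-24: 78.99%, Mg-26: 11.01%.

78.99%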